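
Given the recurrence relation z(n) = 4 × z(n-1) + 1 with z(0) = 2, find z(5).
Computing step by step:
z(0) = 2
z(1) = 4 × 2 + 1 = 9
z(2) = 4 × 9 + 1 = 37
z(3) = 4 × 37 + 1 = 149
z(4) = 4 × 149 + 1 = 597
z(5) = 4 × 597 + 1 = 2389

2389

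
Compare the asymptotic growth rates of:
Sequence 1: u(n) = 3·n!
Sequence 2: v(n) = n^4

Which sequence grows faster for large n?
Comparing growth rates:
Growth-rate hierarchy: log n ≺ any polynomial ≺ any exponential cⁿ (c>1) ≺ n! ≺ nⁿ.
factorial dominates polynomial degree 4 asymptotically.

u(n) grows faster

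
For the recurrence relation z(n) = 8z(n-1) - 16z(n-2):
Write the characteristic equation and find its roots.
Substitute z(n) = rⁿ and divide through by rⁿ⁻²: r² - 8r + 16 = 0
Factor: (r - 4)² = 0, so r = 4 (double root).
General solution: z(n) = (A + Bn)·4ⁿ

Characteristic: r² - 8r + 16 = 0, Roots: r = 4 (double root)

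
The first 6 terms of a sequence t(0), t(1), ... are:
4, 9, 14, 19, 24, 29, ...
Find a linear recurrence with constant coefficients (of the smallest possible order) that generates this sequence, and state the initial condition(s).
Look for the lowest-order linear relation among consecutive terms.
Observation: consecutive differences are constant (= 5).
Check at n=2: 1·9 + 5 = 14. ✓

t(n) = t(n-1) + 5, t(0) = 4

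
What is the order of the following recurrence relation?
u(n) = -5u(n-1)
The order is the largest lag k for which u(n-k) appears. Here the deepest term is u(n-1), so the order is 1.

Order 1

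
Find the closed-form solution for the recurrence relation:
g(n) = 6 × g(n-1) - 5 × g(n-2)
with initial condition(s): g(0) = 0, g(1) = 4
Recurrence: g(n) = 6 × g(n-1) - 5 × g(n-2), initial: g(0) = 0, g(1) = 4.
Characteristic equation: r² - 6r + 5 = 0, which factors as (r - 5)(r - 1) = 0, so r = 5, 1. General solution g(n) = A·5ⁿ + B·1ⁿ. From g(0) = 0: A + B = 0. From g(1) = 4: 5A + 1B = 4. Solving gives A = 1, B = -1.

g(n) = 5ⁿ - 1ⁿ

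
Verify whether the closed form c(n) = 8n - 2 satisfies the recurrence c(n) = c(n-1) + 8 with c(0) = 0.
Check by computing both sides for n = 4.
From the recurrence with c(0) = 0:
  c(0) = 0, c(1) = 8, c(2) = 16, c(3) = 24, c(4) = 32
  so the recurrence gives c(4) = 32.
From the proposed closed form c(n) = 8n - 2:
  c(4) = 30.
The recurrence gives 32 but the closed form gives 30, so the closed form does not satisfy the recurrence.

No, the closed form is incorrect.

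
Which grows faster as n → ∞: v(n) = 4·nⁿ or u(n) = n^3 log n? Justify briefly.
Comparing growth rates:
Growth-rate hierarchy: log n ≺ any polynomial ≺ any exponential cⁿ (c>1) ≺ n! ≺ nⁿ.
super-exponential nⁿ dominates polynomial degree 3 (with log factor) asymptotically.

v(n) grows faster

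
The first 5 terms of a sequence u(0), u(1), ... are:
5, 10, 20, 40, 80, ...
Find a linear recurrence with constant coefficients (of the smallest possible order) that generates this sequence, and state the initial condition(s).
Look for the lowest-order linear relation among consecutive terms.
Observation: each term is 2× the previous.
Check at n=2: 2·10 = 20. ✓

u(n) = 2 × u(n-1), u(0) = 5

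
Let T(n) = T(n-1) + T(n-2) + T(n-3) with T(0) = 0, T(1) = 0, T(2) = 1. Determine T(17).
Computing the sequence terms:
0, 0, 1, 1, 2, 4, 7, 13, 24, 44, 81, 149, 274, 504, 927, 1705, 3136, 5768

5768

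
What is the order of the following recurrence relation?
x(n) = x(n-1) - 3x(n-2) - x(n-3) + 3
The order is the largest lag k for which x(n-k) appears. Here the deepest term is x(n-3) (the 3 term is non-homogeneous and does not affect the order), so the order is 3.

Order 3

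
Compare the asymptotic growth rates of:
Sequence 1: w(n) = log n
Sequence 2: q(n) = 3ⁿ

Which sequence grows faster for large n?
Comparing growth rates:
Growth-rate hierarchy: log n ≺ any polynomial ≺ any exponential cⁿ (c>1) ≺ n! ≺ nⁿ.
exponential base 3 dominates logarithmic asymptotically.

q(n) grows faster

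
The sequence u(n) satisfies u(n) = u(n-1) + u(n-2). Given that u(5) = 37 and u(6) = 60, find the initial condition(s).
Work backwards using u(k) = u(k+2) - u(k+1):
u(4) = u(6) - u(5) = 60 - 37 = 23
u(3) = u(5) - u(4) = 37 - 23 = 14
u(2) = u(4) - u(3) = 23 - 14 = 9
u(1) = u(3) - u(2) = 14 - 9 = 5
u(0) = u(2) - u(1) = 9 - 5 = 4

u(0) = 4, u(1) = 5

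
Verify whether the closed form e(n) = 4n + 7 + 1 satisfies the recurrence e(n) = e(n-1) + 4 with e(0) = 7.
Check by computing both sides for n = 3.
From the recurrence with e(0) = 7:
  e(0) = 7, e(1) = 11, e(2) = 15, e(3) = 19
  so the recurrence gives e(3) = 19.
From the proposed closed form e(n) = 4n + 7 + 1:
  e(3) = 20.
The recurrence gives 19 but the closed form gives 20, so the closed form does not satisfy the recurrence.

No, the closed form is incorrect.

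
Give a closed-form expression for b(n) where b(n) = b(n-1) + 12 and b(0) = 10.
Recurrence: b(n) = b(n-1) + 12, initial: b(0) = 10.
Each step adds 12, so b(n) = b(0) + 12n = 12n + 10.

b(n) = 12n + 10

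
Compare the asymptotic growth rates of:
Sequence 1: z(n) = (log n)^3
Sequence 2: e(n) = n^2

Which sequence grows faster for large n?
Comparing growth rates:
Growth-rate hierarchy: log n ≺ any polynomial ≺ any exponential cⁿ (c>1) ≺ n! ≺ nⁿ.
polynomial degree 2 dominates polylogarithmic (log n)^3 asymptotically.

e(n) grows faster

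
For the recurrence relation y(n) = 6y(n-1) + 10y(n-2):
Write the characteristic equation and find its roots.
Substitute y(n) = rⁿ and divide through by rⁿ⁻²: r² - 6r - 10 = 0
Discriminant: 6² + 4·10 = 76, not a perfect square, so by the quadratic formula r = (6 ± √76)/2.
General solution: y(n) = A·r₁ⁿ + B·r₂ⁿ where r₁,r₂ = (6 ± √76)/2

Characteristic: r² - 6r - 10 = 0, Roots: r = (6 ± √76)/2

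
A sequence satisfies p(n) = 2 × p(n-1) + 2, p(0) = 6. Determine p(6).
Computing step by step:
p(0) = 6
p(1) = 2 × 6 + 2 = 14
p(2) = 2 × 14 + 2 = 30
p(3) = 2 × 30 + 2 = 62
p(4) = 2 × 62 + 2 = 126
p(5) = 2 × 126 + 2 = 254
p(6) = 2 × 254 + 2 = 510

510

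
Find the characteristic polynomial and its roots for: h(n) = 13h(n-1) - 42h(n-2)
Substitute h(n) = rⁿ and divide through by rⁿ⁻²: r² - 13r + 42 = 0
Factor: (r - 6)(r - 7) = 0, so r = 6, 7.
General solution: h(n) = A·6ⁿ + B·7ⁿ

Characteristic: r² - 13r + 42 = 0, Roots: r = 6, 7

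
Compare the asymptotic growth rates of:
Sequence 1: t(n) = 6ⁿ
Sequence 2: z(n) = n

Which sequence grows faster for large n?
Comparing growth rates:
Growth-rate hierarchy: log n ≺ any polynomial ≺ any exponential cⁿ (c>1) ≺ n! ≺ nⁿ.
exponential base 6 dominates polynomial degree 1 asymptotically.

t(n) grows faster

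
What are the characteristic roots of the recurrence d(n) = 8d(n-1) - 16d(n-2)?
Substitute d(n) = rⁿ and divide through by rⁿ⁻²: r² - 8r + 16 = 0
Factor: (r - 4)² = 0, so r = 4 (double root).
General solution: d(n) = (A + Bn)·4ⁿ

Characteristic: r² - 8r + 16 = 0, Roots: r = 4 (double root)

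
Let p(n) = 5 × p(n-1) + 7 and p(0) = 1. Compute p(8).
Computing step by step:
p(0) = 1
p(1) = 5 × 1 + 7 = 12
p(2) = 5 × 12 + 7 = 67
p(3) = 5 × 67 + 7 = 342
p(4) = 5 × 342 + 7 = 1717
p(5) = 5 × 1717 + 7 = 8592
p(6) = 5 × 8592 + 7 = 42967
p(7) = 5 × 42967 + 7 = 214842
p(8) = 5 × 214842 + 7 = 1074217

1074217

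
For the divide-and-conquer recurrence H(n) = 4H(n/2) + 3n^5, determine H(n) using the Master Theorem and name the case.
Master Theorem template: H(n) = a·H(n/b) + f(n).
Here: a=4, b=2, f(n)=3n^5
Compute log_b(a) = log_2(4) = 2.
f(n) = 3n^5 = Ω(n^(2+ε)) with ε = 3, and the regularity condition holds (a·f(n/b) = (a/b^5)·f(n) with a/b^5 = 2^-3 < 1). Case 3: H(n) = Θ(f(n)) = Θ(n^5).

Case 3: H(n) = Θ(n^5)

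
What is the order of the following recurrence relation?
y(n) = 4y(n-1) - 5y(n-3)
The order is the largest lag k for which y(n-k) appears. Here the deepest term is y(n-3), so the order is 3.

Order 3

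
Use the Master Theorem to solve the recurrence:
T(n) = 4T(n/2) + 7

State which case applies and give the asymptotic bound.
Master Theorem template: T(n) = a·T(n/b) + f(n).
Here: a=4, b=2, f(n)=7
Compute log_b(a) = log_2(4) = 2.
f(n) = 7 = O(n^(2-ε)) with ε = 2. Case 1: T(n) = Θ(n^log_b(a)) = Θ(n^2).

Case 1: T(n) = Θ(n^2)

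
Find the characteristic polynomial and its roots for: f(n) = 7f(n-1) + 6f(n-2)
Substitute f(n) = rⁿ and divide through by rⁿ⁻²: r² - 7r - 6 = 0
Discriminant: 7² + 4·6 = 73, not a perfect square, so by the quadratic formula r = (7 ± √73)/2.
General solution: f(n) = A·r₁ⁿ + B·r₂ⁿ where r₁,r₂ = (7 ± √73)/2

Characteristic: r² - 7r - 6 = 0, Roots: r = (7 ± √73)/2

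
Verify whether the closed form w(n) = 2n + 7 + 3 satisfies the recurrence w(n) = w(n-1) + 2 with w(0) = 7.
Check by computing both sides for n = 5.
From the recurrence with w(0) = 7:
  w(0) = 7, w(1) = 9, w(2) = 11, w(3) = 13, w(4) = 15, w(5) = 17
  so the recurrence gives w(5) = 17.
From the proposed closed form w(n) = 2n + 7 + 3:
  w(5) = 20.
The recurrence gives 17 but the closed form gives 20, so the closed form does not satisfy the recurrence.

No, the closed form is incorrect.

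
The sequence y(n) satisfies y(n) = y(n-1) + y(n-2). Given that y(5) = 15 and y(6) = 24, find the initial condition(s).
Work backwards using y(k) = y(k+2) - y(k+1):
y(4) = y(6) - y(5) = 24 - 15 = 9
y(3) = y(5) - y(4) = 15 - 9 = 6
y(2) = y(4) - y(3) = 9 - 6 = 3
y(1) = y(3) - y(2) = 6 - 3 = 3
y(0) = y(2) - y(1) = 3 - 3 = 0

y(0) = 0, y(1) = 3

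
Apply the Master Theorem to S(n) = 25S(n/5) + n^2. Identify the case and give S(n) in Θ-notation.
Master Theorem template: S(n) = a·S(n/b) + f(n).
Here: a=25, b=5, f(n)=n^2
Compute log_b(a) = log_5(25) = 2.
f(n) = n^2 = Θ(n^2). Case 2: S(n) = Θ(n^2 log n).

Case 2: S(n) = Θ(n^2 log n)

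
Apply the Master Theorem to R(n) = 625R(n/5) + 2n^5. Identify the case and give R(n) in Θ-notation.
Master Theorem template: R(n) = a·R(n/b) + f(n).
Here: a=625, b=5, f(n)=2n^5
Compute log_b(a) = log_5(625) = 4.
f(n) = 2n^5 = Ω(n^(4+ε)) with ε = 1, and the regularity condition holds (a·f(n/b) = (a/b^5)·f(n) with a/b^5 = 5^-1 < 1). Case 3: R(n) = Θ(f(n)) = Θ(n^5).

Case 3: R(n) = Θ(n^5)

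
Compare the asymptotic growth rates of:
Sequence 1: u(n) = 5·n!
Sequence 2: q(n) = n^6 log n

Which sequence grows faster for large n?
Comparing growth rates:
Growth-rate hierarchy: log n ≺ any polynomial ≺ any exponential cⁿ (c>1) ≺ n! ≺ nⁿ.
factorial dominates polynomial degree 6 (with log factor) asymptotically.

u(n) grows faster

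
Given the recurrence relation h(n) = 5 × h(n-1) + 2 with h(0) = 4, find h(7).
Computing step by step:
h(0) = 4
h(1) = 5 × 4 + 2 = 22
h(2) = 5 × 22 + 2 = 112
h(3) = 5 × 112 + 2 = 562
h(4) = 5 × 562 + 2 = 2812
h(5) = 5 × 2812 + 2 = 14062
h(6) = 5 × 14062 + 2 = 70312
h(7) = 5 × 70312 + 2 = 351562

351562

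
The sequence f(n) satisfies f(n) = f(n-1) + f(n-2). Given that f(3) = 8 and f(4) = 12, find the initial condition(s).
Work backwards using f(k) = f(k+2) - f(k+1):
f(2) = f(4) - f(3) = 12 - 8 = 4
f(1) = f(3) - f(2) = 8 - 4 = 4
f(0) = f(2) - f(1) = 4 - 4 = 0

f(0) = 0, f(1) = 4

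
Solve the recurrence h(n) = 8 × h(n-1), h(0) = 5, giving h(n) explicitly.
Recurrence: h(n) = 8 × h(n-1), initial: h(0) = 5.
Each term is 8 times the previous, so this is geometric with ratio 8. After n steps: h(n) = h(0)·8ⁿ = 5·8ⁿ.

h(n) = 5·8ⁿ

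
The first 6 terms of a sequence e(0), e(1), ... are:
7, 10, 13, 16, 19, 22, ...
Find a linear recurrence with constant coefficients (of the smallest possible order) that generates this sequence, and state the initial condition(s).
Look for the lowest-order linear relation among consecutive terms.
Observation: consecutive differences are constant (= 3).
Check at n=2: 1·10 + 3 = 13. ✓

e(n) = e(n-1) + 3, e(0) = 7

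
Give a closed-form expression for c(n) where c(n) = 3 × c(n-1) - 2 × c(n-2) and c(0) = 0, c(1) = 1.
Recurrence: c(n) = 3 × c(n-1) - 2 × c(n-2), initial: c(0) = 0, c(1) = 1.
Characteristic equation: r² - 3r + 2 = 0, which factors as (r - 2)(r - 1) = 0, so r = 2, 1. General solution c(n) = A·2ⁿ + B·1ⁿ. From c(0) = 0: A + B = 0. From c(1) = 1: 2A + 1B = 1. Solving gives A = 1, B = -1.

c(n) = 2ⁿ - 1ⁿ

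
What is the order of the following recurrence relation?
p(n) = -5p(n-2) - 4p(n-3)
The order is the largest lag k for which p(n-k) appears. Here the deepest term is p(n-3), so the order is 3.

Order 3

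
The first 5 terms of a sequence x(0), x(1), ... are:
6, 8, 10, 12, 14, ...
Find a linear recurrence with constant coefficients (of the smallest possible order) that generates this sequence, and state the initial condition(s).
Look for the lowest-order linear relation among consecutive terms.
Observation: consecutive differences are constant (= 2).
Check at n=2: 1·8 + 2 = 10. ✓

x(n) = x(n-1) + 2, x(0) = 6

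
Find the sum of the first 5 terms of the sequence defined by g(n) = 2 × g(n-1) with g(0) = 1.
Computing the sequence terms: 1, 2, 4, 8, 16
Adding these values together:

31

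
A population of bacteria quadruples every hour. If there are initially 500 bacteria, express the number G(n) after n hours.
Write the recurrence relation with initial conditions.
Each hour multiplies the count by 4, so the count after n hours depends only on the count after n-1 hours: G(n) = 4 × G(n-1). The starting count gives G(0) = 500.
Unrolling n times gives the closed form G(n) = 500 × 4ⁿ.

G(n) = 4 × G(n-1), G(0) = 500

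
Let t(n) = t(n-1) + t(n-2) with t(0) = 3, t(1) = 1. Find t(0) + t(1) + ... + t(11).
Computing the sequence terms: 3, 1, 4, 5, 9, 14, 23, 37, 60, 97, 157, 254
Adding these values together:

664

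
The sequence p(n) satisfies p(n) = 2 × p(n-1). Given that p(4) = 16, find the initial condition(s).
In general p(n) = 2ⁿ · p(0). At n = 4: p(0) = p(4) / 2^4 = 16 / 16 = 1.

p(0) = 1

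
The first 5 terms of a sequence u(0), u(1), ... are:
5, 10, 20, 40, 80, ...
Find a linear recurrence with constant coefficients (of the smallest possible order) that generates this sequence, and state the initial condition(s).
Look for the lowest-order linear relation among consecutive terms.
Observation: each term is 2× the previous.
Check at n=2: 2·10 = 20. ✓

u(n) = 2 × u(n-1), u(0) = 5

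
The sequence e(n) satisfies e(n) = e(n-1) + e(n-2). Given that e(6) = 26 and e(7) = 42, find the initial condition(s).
Work backwards using e(k) = e(k+2) - e(k+1):
e(5) = e(7) - e(6) = 42 - 26 = 16
e(4) = e(6) - e(5) = 26 - 16 = 10
e(3) = e(5) - e(4) = 16 - 10 = 6
e(2) = e(4) - e(3) = 10 - 6 = 4
e(1) = e(3) - e(2) = 6 - 4 = 2
e(0) = e(2) - e(1) = 4 - 2 = 2

e(0) = 2, e(1) = 2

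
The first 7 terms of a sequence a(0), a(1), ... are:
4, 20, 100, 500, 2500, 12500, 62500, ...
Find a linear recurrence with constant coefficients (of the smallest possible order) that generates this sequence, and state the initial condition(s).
Look for the lowest-order linear relation among consecutive terms.
Observation: each term is 5× the previous.
Check at n=2: 5·20 = 100. ✓

a(n) = 5 × a(n-1), a(0) = 4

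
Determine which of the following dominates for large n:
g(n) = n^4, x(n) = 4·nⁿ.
Comparing growth rates:
Growth-rate hierarchy: log n ≺ any polynomial ≺ any exponential cⁿ (c>1) ≺ n! ≺ nⁿ.
super-exponential nⁿ dominates polynomial degree 4 asymptotically.

x(n) grows faster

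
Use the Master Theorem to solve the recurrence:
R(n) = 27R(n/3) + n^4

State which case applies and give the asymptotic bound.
Master Theorem template: R(n) = a·R(n/b) + f(n).
Here: a=27, b=3, f(n)=n^4
Compute log_b(a) = log_3(27) = 3.
f(n) = n^4 = Ω(n^(3+ε)) with ε = 1, and the regularity condition holds (a·f(n/b) = (a/b^4)·f(n) with a/b^4 = 3^-1 < 1). Case 3: R(n) = Θ(f(n)) = Θ(n^4).

Case 3: R(n) = Θ(n^4)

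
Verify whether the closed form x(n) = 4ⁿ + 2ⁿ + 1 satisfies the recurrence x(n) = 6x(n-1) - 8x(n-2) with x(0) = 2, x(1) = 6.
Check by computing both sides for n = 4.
From the recurrence with x(0) = 2, x(1) = 6:
  x(0) = 2, x(1) = 6, x(2) = 20, x(3) = 72, x(4) = 272
  so the recurrence gives x(4) = 272.
From the proposed closed form x(n) = 4ⁿ + 2ⁿ + 1:
  x(4) = 273.
The recurrence gives 272 but the closed form gives 273, so the closed form does not satisfy the recurrence.

No, the closed form is incorrect.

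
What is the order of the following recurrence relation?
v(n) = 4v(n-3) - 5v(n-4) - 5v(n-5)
The order is the largest lag k for which v(n-k) appears. Here the deepest term is v(n-5), so the order is 5.

Order 5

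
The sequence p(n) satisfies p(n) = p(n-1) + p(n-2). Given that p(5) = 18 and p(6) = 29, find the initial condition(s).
Work backwards using p(k) = p(k+2) - p(k+1):
p(4) = p(6) - p(5) = 29 - 18 = 11
p(3) = p(5) - p(4) = 18 - 11 = 7
p(2) = p(4) - p(3) = 11 - 7 = 4
p(1) = p(3) - p(2) = 7 - 4 = 3
p(0) = p(2) - p(1) = 4 - 3 = 1

p(0) = 1, p(1) = 3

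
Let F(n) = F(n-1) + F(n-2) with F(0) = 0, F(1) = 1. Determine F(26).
Computing the sequence terms:
0, 1, 1, 2, 3, 5, 8, 13, 21, 34, 55, 89, 144, 233, 377, 610, 987, 1597, 2584, 4181, 6765, 10946, 17711, 28657, 46368, 75025, 121393

121393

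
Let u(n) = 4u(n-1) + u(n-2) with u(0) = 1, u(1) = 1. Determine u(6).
Computing the sequence terms:
1, 1, 5, 21, 89, 377, 1597

1597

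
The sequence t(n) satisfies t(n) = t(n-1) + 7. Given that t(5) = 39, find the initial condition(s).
t(5) = t(0) + 5·7, so t(0) = 39 - 35 = 4.

t(0) = 4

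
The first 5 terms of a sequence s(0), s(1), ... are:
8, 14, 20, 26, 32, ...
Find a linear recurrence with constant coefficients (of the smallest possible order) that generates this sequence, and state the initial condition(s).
Look for the lowest-order linear relation among consecutive terms.
Observation: consecutive differences are constant (= 6).
Check at n=2: 1·14 + 6 = 20. ✓

s(n) = s(n-1) + 6, s(0) = 8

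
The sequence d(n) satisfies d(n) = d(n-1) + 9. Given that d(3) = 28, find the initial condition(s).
d(3) = d(0) + 3·9, so d(0) = 28 - 27 = 1.

d(0) = 1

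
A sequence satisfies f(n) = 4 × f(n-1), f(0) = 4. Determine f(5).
Computing step by step:
f(0) = 4
f(1) = 4 × 4 = 16
f(2) = 4 × 16 = 64
f(3) = 4 × 64 = 256
f(4) = 4 × 256 = 1024
f(5) = 4 × 1024 = 4096

4096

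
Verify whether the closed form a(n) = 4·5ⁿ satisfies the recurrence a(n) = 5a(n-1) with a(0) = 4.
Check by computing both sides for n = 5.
From the recurrence with a(0) = 4:
  a(0) = 4, a(1) = 20, a(2) = 100, a(3) = 500, a(4) = 2500, a(5) = 12500
  so the recurrence gives a(5) = 12500.
From the proposed closed form a(n) = 4·5ⁿ:
  a(5) = 12500.
Both sides give 12500 at n = 5, and the initial condition(s) match, so the closed form is consistent.

Yes, the closed form is correct.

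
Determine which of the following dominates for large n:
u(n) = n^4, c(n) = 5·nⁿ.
Comparing growth rates:
Growth-rate hierarchy: log n ≺ any polynomial ≺ any exponential cⁿ (c>1) ≺ n! ≺ nⁿ.
super-exponential nⁿ dominates polynomial degree 4 asymptotically.

c(n) grows faster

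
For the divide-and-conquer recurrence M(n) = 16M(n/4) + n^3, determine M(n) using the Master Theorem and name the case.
Master Theorem template: M(n) = a·M(n/b) + f(n).
Here: a=16, b=4, f(n)=n^3
Compute log_b(a) = log_4(16) = 2.
f(n) = n^3 = Ω(n^(2+ε)) with ε = 1, and the regularity condition holds (a·f(n/b) = (a/b^3)·f(n) with a/b^3 = 4^-1 < 1). Case 3: M(n) = Θ(f(n)) = Θ(n^3).

Case 3: M(n) = Θ(n^3)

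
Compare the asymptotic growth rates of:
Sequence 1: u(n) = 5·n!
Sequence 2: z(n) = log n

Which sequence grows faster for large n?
Comparing growth rates:
Growth-rate hierarchy: log n ≺ any polynomial ≺ any exponential cⁿ (c>1) ≺ n! ≺ nⁿ.
factorial dominates logarithmic asymptotically.

u(n) grows faster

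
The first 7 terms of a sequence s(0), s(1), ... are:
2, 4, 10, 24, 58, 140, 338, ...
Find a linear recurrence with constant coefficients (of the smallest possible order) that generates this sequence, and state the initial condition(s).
Look for the lowest-order linear relation among consecutive terms.
Observation: s(n) - 2·s(n-1) - (1)·s(n-2) = 0 holds for the shown terms, and no order-1 relation s(n) = α·s(n-1) + β fits.
Check at n=3: 2·10 + (1)·4 = 24. ✓

s(n) = 2s(n-1) + s(n-2), s(0) = 2, s(1) = 4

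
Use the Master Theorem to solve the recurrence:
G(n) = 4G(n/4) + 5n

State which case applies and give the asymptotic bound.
Master Theorem template: G(n) = a·G(n/b) + f(n).
Here: a=4, b=4, f(n)=5n
Compute log_b(a) = log_4(4) = 1.
f(n) = 5n = Θ(n). Case 2: G(n) = Θ(n log n).

Case 2: G(n) = Θ(n log n)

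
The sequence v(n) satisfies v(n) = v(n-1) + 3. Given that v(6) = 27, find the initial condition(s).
v(6) = v(0) + 6·3, so v(0) = 27 - 18 = 9.

v(0) = 9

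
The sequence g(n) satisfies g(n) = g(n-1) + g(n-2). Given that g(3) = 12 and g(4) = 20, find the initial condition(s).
Work backwards using g(k) = g(k+2) - g(k+1):
g(2) = g(4) - g(3) = 20 - 12 = 8
g(1) = g(3) - g(2) = 12 - 8 = 4
g(0) = g(2) - g(1) = 8 - 4 = 4

g(0) = 4, g(1) = 4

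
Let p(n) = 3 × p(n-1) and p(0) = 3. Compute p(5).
Computing step by step:
p(0) = 3
p(1) = 3 × 3 = 9
p(2) = 3 × 9 = 27
p(3) = 3 × 27 = 81
p(4) = 3 × 81 = 243
p(5) = 3 × 243 = 729

729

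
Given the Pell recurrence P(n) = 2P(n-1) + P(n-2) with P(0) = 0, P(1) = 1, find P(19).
Computing the sequence terms:
0, 1, 2, 5, 12, 29, 70, 169, 408, 985, 2378, 5741, 13860, 33461, 80782, 195025, 470832, 1136689, 2744210, 6625109

6625109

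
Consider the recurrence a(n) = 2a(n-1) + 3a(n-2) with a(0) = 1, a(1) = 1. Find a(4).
Computing the sequence terms:
1, 1, 5, 13, 41

41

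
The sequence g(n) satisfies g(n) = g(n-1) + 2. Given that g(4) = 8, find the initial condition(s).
g(4) = g(0) + 4·2, so g(0) = 8 - 8 = 0.

g(0) = 0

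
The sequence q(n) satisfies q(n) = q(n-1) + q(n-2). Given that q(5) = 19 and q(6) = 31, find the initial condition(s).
Work backwards using q(k) = q(k+2) - q(k+1):
q(4) = q(6) - q(5) = 31 - 19 = 12
q(3) = q(5) - q(4) = 19 - 12 = 7
q(2) = q(4) - q(3) = 12 - 7 = 5
q(1) = q(3) - q(2) = 7 - 5 = 2
q(0) = q(2) - q(1) = 5 - 2 = 3

q(0) = 3, q(1) = 2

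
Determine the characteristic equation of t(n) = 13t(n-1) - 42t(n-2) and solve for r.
Substitute t(n) = rⁿ and divide through by rⁿ⁻²: r² - 13r + 42 = 0
Factor: (r - 6)(r - 7) = 0, so r = 6, 7.
General solution: t(n) = A·6ⁿ + B·7ⁿ

Characteristic: r² - 13r + 42 = 0, Roots: r = 6, 7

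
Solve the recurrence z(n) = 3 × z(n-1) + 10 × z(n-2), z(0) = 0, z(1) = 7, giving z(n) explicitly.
Recurrence: z(n) = 3 × z(n-1) + 10 × z(n-2), initial: z(0) = 0, z(1) = 7.
Characteristic equation: r² - 3r - 10 = 0, which factors as (r - 5)(r + 2) = 0, so r = 5, -2. General solution z(n) = A·5ⁿ + B·(-2)ⁿ. From z(0) = 0: A + B = 0. From z(1) = 7: 5A - 2B = 7. Solving gives A = 1, B = -1.

z(n) = 5ⁿ - (-2)ⁿ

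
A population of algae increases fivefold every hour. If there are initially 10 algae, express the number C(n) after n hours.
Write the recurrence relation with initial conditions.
Each hour multiplies the count by 5, so the count after n hours depends only on the count after n-1 hours: C(n) = 5 × C(n-1). The starting count gives C(0) = 10.
Unrolling n times gives the closed form C(n) = 10 × 5ⁿ.

C(n) = 5 × C(n-1), C(0) = 10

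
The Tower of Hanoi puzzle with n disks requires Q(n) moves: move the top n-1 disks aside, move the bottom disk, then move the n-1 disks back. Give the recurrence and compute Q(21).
Moving n disks = move the top n-1 disks aside (Q(n-1) moves) + move the largest disk (1 move) + move the n-1 disks back on top (Q(n-1) moves), so Q(n) = 2Q(n-1) + 1, with Q(1) = 1 (a single disk takes one move).
First terms: 1, 3, 7, 15, 31, 63, … — each is one less than a power of 2. Indeed Q(n) + 1 = 2(Q(n-1) + 1) with Q(1) + 1 = 2, so Q(n) + 1 = 2ⁿ and Q(n) = 2ⁿ - 1.
Hence Q(21) = 2^21 - 1 = 2097152 - 1 = 2097151.

Q(n) = 2Q(n-1) + 1, Q(1) = 1; Q(21) = 2097151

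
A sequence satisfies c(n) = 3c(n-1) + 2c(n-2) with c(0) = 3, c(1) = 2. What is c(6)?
Computing the sequence terms:
3, 2, 12, 40, 144, 512, 1824

1824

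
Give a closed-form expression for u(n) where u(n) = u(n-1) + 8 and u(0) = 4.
Recurrence: u(n) = u(n-1) + 8, initial: u(0) = 4.
Each step adds 8, so u(n) = u(0) + 8n = 8n + 4.

u(n) = 8n + 4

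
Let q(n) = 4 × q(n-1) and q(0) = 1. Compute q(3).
Computing step by step:
q(0) = 1
q(1) = 4 × 1 = 4
q(2) = 4 × 4 = 16
q(3) = 4 × 16 = 64

64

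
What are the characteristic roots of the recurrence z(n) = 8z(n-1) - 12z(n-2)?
Substitute z(n) = rⁿ and divide through by rⁿ⁻²: r² - 8r + 12 = 0
Factor: (r - 2)(r - 6) = 0, so r = 2, 6.
General solution: z(n) = A·2ⁿ + B·6ⁿ

Characteristic: r² - 8r + 12 = 0, Roots: r = 2, 6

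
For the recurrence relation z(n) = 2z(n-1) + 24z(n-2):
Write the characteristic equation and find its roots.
Substitute z(n) = rⁿ and divide through by rⁿ⁻²: r² - 2r - 24 = 0
Factor: (r + 4)(r - 6) = 0, so r = -4, 6.
General solution: z(n) = A·(-4)ⁿ + B·6ⁿ

Characteristic: r² - 2r - 24 = 0, Roots: r = -4, 6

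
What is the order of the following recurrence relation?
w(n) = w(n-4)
The order is the largest lag k for which w(n-k) appears. Here the deepest term is w(n-4), so the order is 4.

Order 4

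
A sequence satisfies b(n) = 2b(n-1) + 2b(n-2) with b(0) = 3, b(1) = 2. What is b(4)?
Computing the sequence terms:
3, 2, 10, 24, 68

68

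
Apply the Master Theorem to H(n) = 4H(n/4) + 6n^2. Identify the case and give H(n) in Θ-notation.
Master Theorem template: H(n) = a·H(n/b) + f(n).
Here: a=4, b=4, f(n)=6n^2
Compute log_b(a) = log_4(4) = 1.
f(n) = 6n^2 = Ω(n^(1+ε)) with ε = 1, and the regularity condition holds (a·f(n/b) = (a/b^2)·f(n) with a/b^2 = 4^-1 < 1). Case 3: H(n) = Θ(f(n)) = Θ(n^2).

Case 3: H(n) = Θ(n^2)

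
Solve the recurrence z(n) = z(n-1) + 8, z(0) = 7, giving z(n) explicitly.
Recurrence: z(n) = z(n-1) + 8, initial: z(0) = 7.
Each step adds 8, so z(n) = z(0) + 8n = 8n + 7.

z(n) = 8n + 7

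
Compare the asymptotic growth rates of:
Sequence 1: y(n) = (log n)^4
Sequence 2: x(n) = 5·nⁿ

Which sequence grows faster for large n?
Comparing growth rates:
Growth-rate hierarchy: log n ≺ any polynomial ≺ any exponential cⁿ (c>1) ≺ n! ≺ nⁿ.
super-exponential nⁿ dominates polylogarithmic (log n)^4 asymptotically.

x(n) grows faster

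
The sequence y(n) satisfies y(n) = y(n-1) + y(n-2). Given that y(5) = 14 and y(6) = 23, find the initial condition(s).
Work backwards using y(k) = y(k+2) - y(k+1):
y(4) = y(6) - y(5) = 23 - 14 = 9
y(3) = y(5) - y(4) = 14 - 9 = 5
y(2) = y(4) - y(3) = 9 - 5 = 4
y(1) = y(3) - y(2) = 5 - 4 = 1
y(0) = y(2) - y(1) = 4 - 1 = 3

y(0) = 3, y(1) = 1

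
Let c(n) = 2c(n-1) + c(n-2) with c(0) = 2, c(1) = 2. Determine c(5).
Computing the sequence terms:
2, 2, 6, 14, 34, 82

82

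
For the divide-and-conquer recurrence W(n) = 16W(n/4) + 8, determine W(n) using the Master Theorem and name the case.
Master Theorem template: W(n) = a·W(n/b) + f(n).
Here: a=16, b=4, f(n)=8
Compute log_b(a) = log_4(16) = 2.
f(n) = 8 = O(n^(2-ε)) with ε = 2. Case 1: W(n) = Θ(n^log_b(a)) = Θ(n^2).

Case 1: W(n) = Θ(n^2)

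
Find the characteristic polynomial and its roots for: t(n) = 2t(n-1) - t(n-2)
Substitute t(n) = rⁿ and divide through by rⁿ⁻²: r² - 2r + 1 = 0
Factor: (r - 1)² = 0, so r = 1 (double root).
General solution: t(n) = (A + Bn)·1ⁿ

Characteristic: r² - 2r + 1 = 0, Roots: r = 1 (double root)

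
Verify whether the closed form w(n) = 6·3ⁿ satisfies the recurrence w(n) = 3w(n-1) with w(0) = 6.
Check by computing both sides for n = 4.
From the recurrence with w(0) = 6:
  w(0) = 6, w(1) = 18, w(2) = 54, w(3) = 162, w(4) = 486
  so the recurrence gives w(4) = 486.
From the proposed closed form w(n) = 6·3ⁿ:
  w(4) = 486.
Both sides give 486 at n = 4, and the initial condition(s) match, so the closed form is consistent.

Yes, the closed form is correct.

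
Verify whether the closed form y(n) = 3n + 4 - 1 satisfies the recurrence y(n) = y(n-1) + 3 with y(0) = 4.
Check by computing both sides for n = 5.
From the recurrence with y(0) = 4:
  y(0) = 4, y(1) = 7, y(2) = 10, y(3) = 13, y(4) = 16, y(5) = 19
  so the recurrence gives y(5) = 19.
From the proposed closed form y(n) = 3n + 4 - 1:
  y(5) = 18.
The recurrence gives 19 but the closed form gives 18, so the closed form does not satisfy the recurrence.

No, the closed form is incorrect.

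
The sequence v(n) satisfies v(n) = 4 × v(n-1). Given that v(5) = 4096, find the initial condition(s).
In general v(n) = 4ⁿ · v(0). At n = 5: v(0) = v(5) / 4^5 = 4096 / 1024 = 4.

v(0) = 4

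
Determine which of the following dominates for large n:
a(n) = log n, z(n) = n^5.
Comparing growth rates:
Growth-rate hierarchy: log n ≺ any polynomial ≺ any exponential cⁿ (c>1) ≺ n! ≺ nⁿ.
polynomial degree 5 dominates logarithmic asymptotically.

z(n) grows faster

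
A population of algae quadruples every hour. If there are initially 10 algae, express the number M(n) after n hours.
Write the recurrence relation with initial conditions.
Each hour multiplies the count by 4, so the count after n hours depends only on the count after n-1 hours: M(n) = 4 × M(n-1). The starting count gives M(0) = 10.
Unrolling n times gives the closed form M(n) = 10 × 4ⁿ.

M(n) = 4 × M(n-1), M(0) = 10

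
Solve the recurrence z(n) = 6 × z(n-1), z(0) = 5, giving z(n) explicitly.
Recurrence: z(n) = 6 × z(n-1), initial: z(0) = 5.
Each term is 6 times the previous, so this is geometric with ratio 6. After n steps: z(n) = z(0)·6ⁿ = 5·6ⁿ.

z(n) = 5·6ⁿ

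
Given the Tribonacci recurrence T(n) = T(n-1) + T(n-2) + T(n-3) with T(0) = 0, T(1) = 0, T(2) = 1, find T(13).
Computing the sequence terms:
0, 0, 1, 1, 2, 4, 7, 13, 24, 44, 81, 149, 274, 504

504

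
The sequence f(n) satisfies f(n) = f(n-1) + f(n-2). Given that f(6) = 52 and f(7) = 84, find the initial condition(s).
Work backwards using f(k) = f(k+2) - f(k+1):
f(5) = f(7) - f(6) = 84 - 52 = 32
f(4) = f(6) - f(5) = 52 - 32 = 20
f(3) = f(5) - f(4) = 32 - 20 = 12
f(2) = f(4) - f(3) = 20 - 12 = 8
f(1) = f(3) - f(2) = 12 - 8 = 4
f(0) = f(2) - f(1) = 8 - 4 = 4

f(0) = 4, f(1) = 4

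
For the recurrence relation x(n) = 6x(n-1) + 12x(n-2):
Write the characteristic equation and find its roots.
Substitute x(n) = rⁿ and divide through by rⁿ⁻²: r² - 6r - 12 = 0
Discriminant: 6² + 4·12 = 84, not a perfect square, so by the quadratic formula r = (6 ± √84)/2.
General solution: x(n) = A·r₁ⁿ + B·r₂ⁿ where r₁,r₂ = (6 ± √84)/2

Characteristic: r² - 6r - 12 = 0, Roots: r = (6 ± √84)/2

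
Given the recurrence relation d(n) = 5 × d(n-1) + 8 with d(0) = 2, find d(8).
Computing step by step:
d(0) = 2
d(1) = 5 × 2 + 8 = 18
d(2) = 5 × 18 + 8 = 98
d(3) = 5 × 98 + 8 = 498
d(4) = 5 × 498 + 8 = 2498
d(5) = 5 × 2498 + 8 = 12498
d(6) = 5 × 12498 + 8 = 62498
d(7) = 5 × 62498 + 8 = 312498
d(8) = 5 × 312498 + 8 = 1562498

1562498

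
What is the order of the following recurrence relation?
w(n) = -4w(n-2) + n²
The order is the largest lag k for which w(n-k) appears. Here the deepest term is w(n-2) (the n² term is non-homogeneous and does not affect the order), so the order is 2.

Order 2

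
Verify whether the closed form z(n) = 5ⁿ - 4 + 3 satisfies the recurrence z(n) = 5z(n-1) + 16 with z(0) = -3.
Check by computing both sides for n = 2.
From the recurrence with z(0) = -3:
  z(0) = -3, z(1) = 1, z(2) = 21
  so the recurrence gives z(2) = 21.
From the proposed closed form z(n) = 5ⁿ - 4 + 3:
  z(2) = 24.
The recurrence gives 21 but the closed form gives 24, so the closed form does not satisfy the recurrence.

No, the closed form is incorrect.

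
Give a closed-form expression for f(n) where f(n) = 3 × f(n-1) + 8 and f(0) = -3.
Recurrence: f(n) = 3 × f(n-1) + 8, initial: f(0) = -3.
Try f(n) = A·3ⁿ + C. Substituting: A·3ⁿ + C = 3(A·3ⁿ⁻¹ + C) + 8 = A·3ⁿ + 3C + 8, so C = 3C + 8, giving C = -4. Then f(0) = A - 4 = -3 gives A = 1.

f(n) = 3ⁿ - 4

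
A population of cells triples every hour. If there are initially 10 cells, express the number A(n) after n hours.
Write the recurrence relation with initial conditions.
Each hour multiplies the count by 3, so the count after n hours depends only on the count after n-1 hours: A(n) = 3 × A(n-1). The starting count gives A(0) = 10.
Unrolling n times gives the closed form A(n) = 10 × 3ⁿ.

A(n) = 3 × A(n-1), A(0) = 10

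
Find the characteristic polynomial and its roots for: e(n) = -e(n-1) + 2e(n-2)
Substitute e(n) = rⁿ and divide through by rⁿ⁻²: r² + r - 2 = 0
Factor: (r + 2)(r - 1) = 0, so r = -2, 1.
General solution: e(n) = A·(-2)ⁿ + B·1ⁿ

Characteristic: r² + r - 2 = 0, Roots: r = -2, 1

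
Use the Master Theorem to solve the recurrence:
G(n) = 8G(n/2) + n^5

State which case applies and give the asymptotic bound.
Master Theorem template: G(n) = a·G(n/b) + f(n).
Here: a=8, b=2, f(n)=n^5
Compute log_b(a) = log_2(8) = 3.
f(n) = n^5 = Ω(n^(3+ε)) with ε = 2, and the regularity condition holds (a·f(n/b) = (a/b^5)·f(n) with a/b^5 = 2^-2 < 1). Case 3: G(n) = Θ(f(n)) = Θ(n^5).

Case 3: G(n) = Θ(n^5)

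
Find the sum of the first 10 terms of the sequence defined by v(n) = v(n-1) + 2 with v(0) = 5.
Computing the sequence terms: 5, 7, 9, 11, 13, 15, 17, 19, 21, 23
Adding these values together:

140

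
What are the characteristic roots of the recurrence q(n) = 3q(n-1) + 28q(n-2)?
Substitute q(n) = rⁿ and divide through by rⁿ⁻²: r² - 3r - 28 = 0
Factor: (r + 4)(r - 7) = 0, so r = -4, 7.
General solution: q(n) = A·(-4)ⁿ + B·7ⁿ

Characteristic: r² - 3r - 28 = 0, Roots: r = -4, 7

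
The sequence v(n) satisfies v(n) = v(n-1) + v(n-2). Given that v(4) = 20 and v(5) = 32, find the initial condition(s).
Work backwards using v(k) = v(k+2) - v(k+1):
v(3) = v(5) - v(4) = 32 - 20 = 12
v(2) = v(4) - v(3) = 20 - 12 = 8
v(1) = v(3) - v(2) = 12 - 8 = 4
v(0) = v(2) - v(1) = 8 - 4 = 4

v(0) = 4, v(1) = 4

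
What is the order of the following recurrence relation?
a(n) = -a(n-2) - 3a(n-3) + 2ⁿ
The order is the largest lag k for which a(n-k) appears. Here the deepest term is a(n-3) (the 2ⁿ term is non-homogeneous and does not affect the order), so the order is 3.

Order 3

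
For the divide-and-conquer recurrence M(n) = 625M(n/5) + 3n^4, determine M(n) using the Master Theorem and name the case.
Master Theorem template: M(n) = a·M(n/b) + f(n).
Here: a=625, b=5, f(n)=3n^4
Compute log_b(a) = log_5(625) = 4.
f(n) = 3n^4 = Θ(n^4). Case 2: M(n) = Θ(n^4 log n).

Case 2: M(n) = Θ(n^4 log n)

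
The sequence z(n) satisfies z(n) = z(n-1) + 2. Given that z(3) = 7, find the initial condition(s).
z(3) = z(0) + 3·2, so z(0) = 7 - 6 = 1.

z(0) = 1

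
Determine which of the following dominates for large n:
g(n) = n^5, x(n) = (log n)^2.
Comparing growth rates:
Growth-rate hierarchy: log n ≺ any polynomial ≺ any exponential cⁿ (c>1) ≺ n! ≺ nⁿ.
polynomial degree 5 dominates polylogarithmic (log n)^2 asymptotically.

g(n) grows faster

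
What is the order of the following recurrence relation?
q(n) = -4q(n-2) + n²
The order is the largest lag k for which q(n-k) appears. Here the deepest term is q(n-2) (the n² term is non-homogeneous and does not affect the order), so the order is 2.

Order 2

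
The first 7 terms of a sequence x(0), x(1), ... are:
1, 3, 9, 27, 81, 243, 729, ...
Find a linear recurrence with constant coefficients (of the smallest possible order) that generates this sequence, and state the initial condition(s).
Look for the lowest-order linear relation among consecutive terms.
Observation: each term is 3× the previous.
Check at n=2: 3·3 = 9. ✓

x(n) = 3 × x(n-1), x(0) = 1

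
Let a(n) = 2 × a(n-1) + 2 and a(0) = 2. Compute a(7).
Computing step by step:
a(0) = 2
a(1) = 2 × 2 + 2 = 6
a(2) = 2 × 6 + 2 = 14
a(3) = 2 × 14 + 2 = 30
a(4) = 2 × 30 + 2 = 62
a(5) = 2 × 62 + 2 = 126
a(6) = 2 × 126 + 2 = 254
a(7) = 2 × 254 + 2 = 510

510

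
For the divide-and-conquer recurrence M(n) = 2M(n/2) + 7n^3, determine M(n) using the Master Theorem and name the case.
Master Theorem template: M(n) = a·M(n/b) + f(n).
Here: a=2, b=2, f(n)=7n^3
Compute log_b(a) = log_2(2) = 1.
f(n) = 7n^3 = Ω(n^(1+ε)) with ε = 2, and the regularity condition holds (a·f(n/b) = (a/b^3)·f(n) with a/b^3 = 2^-2 < 1). Case 3: M(n) = Θ(f(n)) = Θ(n^3).

Case 3: M(n) = Θ(n^3)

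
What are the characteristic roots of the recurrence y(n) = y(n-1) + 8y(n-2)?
Substitute y(n) = rⁿ and divide through by rⁿ⁻²: r² - r - 8 = 0
Discriminant: 1² + 4·8 = 33, not a perfect square, so by the quadratic formula r = (1 ± √33)/2.
General solution: y(n) = A·r₁ⁿ + B·r₂ⁿ where r₁,r₂ = (1 ± √33)/2

Characteristic: r² - r - 8 = 0, Roots: r = (1 ± √33)/2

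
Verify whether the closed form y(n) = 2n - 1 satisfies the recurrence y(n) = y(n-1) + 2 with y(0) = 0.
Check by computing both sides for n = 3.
From the recurrence with y(0) = 0:
  y(0) = 0, y(1) = 2, y(2) = 4, y(3) = 6
  so the recurrence gives y(3) = 6.
From the proposed closed form y(n) = 2n - 1:
  y(3) = 5.
The recurrence gives 6 but the closed form gives 5, so the closed form does not satisfy the recurrence.

No, the closed form is incorrect.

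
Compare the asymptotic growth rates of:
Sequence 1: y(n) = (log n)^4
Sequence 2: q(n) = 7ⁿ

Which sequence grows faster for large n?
Comparing growth rates:
Growth-rate hierarchy: log n ≺ any polynomial ≺ any exponential cⁿ (c>1) ≺ n! ≺ nⁿ.
exponential base 7 dominates polylogarithmic (log n)^4 asymptotically.

q(n) grows faster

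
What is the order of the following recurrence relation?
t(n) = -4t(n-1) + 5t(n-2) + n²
The order is the largest lag k for which t(n-k) appears. Here the deepest term is t(n-2) (the n² term is non-homogeneous and does not affect the order), so the order is 2.

Order 2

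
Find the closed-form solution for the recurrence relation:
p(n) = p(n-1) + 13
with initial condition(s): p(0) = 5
Recurrence: p(n) = p(n-1) + 13, initial: p(0) = 5.
Each step adds 13, so p(n) = p(0) + 13n = 13n + 5.

p(n) = 13n + 5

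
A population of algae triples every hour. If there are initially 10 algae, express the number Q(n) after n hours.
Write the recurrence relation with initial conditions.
Each hour multiplies the count by 3, so the count after n hours depends only on the count after n-1 hours: Q(n) = 3 × Q(n-1). The starting count gives Q(0) = 10.
Unrolling n times gives the closed form Q(n) = 10 × 3ⁿ.

Q(n) = 3 × Q(n-1), Q(0) = 10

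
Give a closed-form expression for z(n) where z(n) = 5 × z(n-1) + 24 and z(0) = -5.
Recurrence: z(n) = 5 × z(n-1) + 24, initial: z(0) = -5.
Try z(n) = A·5ⁿ + C. Substituting: A·5ⁿ + C = 5(A·5ⁿ⁻¹ + C) + 24 = A·5ⁿ + 5C + 24, so C = 5C + 24, giving C = -6. Then z(0) = A - 6 = -5 gives A = 1.

z(n) = 5ⁿ - 6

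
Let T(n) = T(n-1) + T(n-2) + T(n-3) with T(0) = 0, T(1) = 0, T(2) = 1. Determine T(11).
Computing the sequence terms:
0, 0, 1, 1, 2, 4, 7, 13, 24, 44, 81, 149

149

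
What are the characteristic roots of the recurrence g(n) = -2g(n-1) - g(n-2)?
Substitute g(n) = rⁿ and divide through by rⁿ⁻²: r² + 2r + 1 = 0
Factor: (r + 1)² = 0, so r = -1 (double root).
General solution: g(n) = (A + Bn)·(-1)ⁿ

Characteristic: r² + 2r + 1 = 0, Roots: r = -1 (double root)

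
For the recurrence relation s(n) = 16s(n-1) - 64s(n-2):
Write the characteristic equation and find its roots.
Substitute s(n) = rⁿ and divide through by rⁿ⁻²: r² - 16r + 64 = 0
Factor: (r - 8)² = 0, so r = 8 (double root).
General solution: s(n) = (A + Bn)·8ⁿ

Characteristic: r² - 16r + 64 = 0, Roots: r = 8 (double root)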